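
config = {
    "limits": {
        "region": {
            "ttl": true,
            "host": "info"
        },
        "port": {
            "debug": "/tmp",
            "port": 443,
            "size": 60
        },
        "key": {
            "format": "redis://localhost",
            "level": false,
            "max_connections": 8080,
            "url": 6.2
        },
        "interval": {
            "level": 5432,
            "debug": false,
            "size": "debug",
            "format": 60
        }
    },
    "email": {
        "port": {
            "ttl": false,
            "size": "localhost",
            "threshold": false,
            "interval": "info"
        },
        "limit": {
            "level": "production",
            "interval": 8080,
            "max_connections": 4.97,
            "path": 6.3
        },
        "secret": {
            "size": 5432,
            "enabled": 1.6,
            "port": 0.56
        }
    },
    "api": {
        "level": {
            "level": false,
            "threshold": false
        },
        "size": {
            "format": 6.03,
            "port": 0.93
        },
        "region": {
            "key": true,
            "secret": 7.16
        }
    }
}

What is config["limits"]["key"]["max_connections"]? 8080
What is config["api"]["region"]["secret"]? 7.16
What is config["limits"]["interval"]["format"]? 60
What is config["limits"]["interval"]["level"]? 5432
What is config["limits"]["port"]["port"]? 443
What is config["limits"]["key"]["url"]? 6.2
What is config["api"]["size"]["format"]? 6.03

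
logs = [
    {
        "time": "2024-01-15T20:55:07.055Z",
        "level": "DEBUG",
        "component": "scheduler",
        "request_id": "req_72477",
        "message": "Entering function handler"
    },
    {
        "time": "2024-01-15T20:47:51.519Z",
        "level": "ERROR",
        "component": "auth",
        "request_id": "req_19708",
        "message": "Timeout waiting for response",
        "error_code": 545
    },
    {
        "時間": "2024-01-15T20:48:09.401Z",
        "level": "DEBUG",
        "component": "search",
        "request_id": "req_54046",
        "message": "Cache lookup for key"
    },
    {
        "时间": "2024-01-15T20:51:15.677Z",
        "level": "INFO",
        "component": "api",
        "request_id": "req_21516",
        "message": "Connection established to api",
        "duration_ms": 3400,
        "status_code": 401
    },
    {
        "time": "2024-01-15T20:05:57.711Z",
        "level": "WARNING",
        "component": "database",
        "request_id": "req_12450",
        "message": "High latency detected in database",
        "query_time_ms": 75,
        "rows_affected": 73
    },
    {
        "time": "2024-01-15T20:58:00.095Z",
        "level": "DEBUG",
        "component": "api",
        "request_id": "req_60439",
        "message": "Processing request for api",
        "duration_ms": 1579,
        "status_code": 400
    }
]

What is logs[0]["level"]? "DEBUG"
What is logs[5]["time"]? "2024-01-15T20:58:00.095Z"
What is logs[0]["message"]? "Entering function handler"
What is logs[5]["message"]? "Processing request for api"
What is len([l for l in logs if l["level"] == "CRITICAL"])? 0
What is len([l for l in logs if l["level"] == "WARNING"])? 1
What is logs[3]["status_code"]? 401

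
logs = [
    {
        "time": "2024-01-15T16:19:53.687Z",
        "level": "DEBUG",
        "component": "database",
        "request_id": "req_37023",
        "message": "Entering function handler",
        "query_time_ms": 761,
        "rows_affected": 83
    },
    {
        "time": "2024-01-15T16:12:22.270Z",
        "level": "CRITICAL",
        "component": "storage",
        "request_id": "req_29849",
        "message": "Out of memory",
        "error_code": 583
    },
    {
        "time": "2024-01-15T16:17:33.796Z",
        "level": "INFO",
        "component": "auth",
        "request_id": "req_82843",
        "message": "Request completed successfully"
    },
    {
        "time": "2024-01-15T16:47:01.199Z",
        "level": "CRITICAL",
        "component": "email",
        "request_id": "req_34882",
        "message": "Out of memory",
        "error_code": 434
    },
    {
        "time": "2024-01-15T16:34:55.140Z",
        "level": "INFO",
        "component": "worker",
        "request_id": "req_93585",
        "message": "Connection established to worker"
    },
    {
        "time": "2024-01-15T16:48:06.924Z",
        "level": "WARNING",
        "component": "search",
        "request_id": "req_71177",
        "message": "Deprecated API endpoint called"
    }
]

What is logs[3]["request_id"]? "req_34882"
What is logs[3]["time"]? "2024-01-15T16:47:01.199Z"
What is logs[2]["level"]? "INFO"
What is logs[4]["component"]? "worker"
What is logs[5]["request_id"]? "req_71177"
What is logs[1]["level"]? "CRITICAL"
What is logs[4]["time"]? "2024-01-15T16:34:55.140Z"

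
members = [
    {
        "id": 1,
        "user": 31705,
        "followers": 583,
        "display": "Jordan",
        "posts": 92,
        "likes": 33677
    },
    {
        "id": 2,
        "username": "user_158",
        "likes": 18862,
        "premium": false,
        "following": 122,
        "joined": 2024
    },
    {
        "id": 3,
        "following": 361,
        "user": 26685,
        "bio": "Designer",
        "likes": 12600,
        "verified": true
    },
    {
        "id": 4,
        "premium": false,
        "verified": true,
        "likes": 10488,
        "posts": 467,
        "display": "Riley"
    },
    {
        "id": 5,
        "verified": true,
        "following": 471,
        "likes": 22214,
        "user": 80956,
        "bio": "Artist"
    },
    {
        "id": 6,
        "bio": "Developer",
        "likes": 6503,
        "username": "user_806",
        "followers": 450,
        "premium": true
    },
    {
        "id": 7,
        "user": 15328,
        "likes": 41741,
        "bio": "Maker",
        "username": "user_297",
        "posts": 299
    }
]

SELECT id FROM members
[1, 2, 3, 4, 5, 6, 7]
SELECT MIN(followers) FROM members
450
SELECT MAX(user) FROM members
80956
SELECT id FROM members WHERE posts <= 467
[1, 4, 7]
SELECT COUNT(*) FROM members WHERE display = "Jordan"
1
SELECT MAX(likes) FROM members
41741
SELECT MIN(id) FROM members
1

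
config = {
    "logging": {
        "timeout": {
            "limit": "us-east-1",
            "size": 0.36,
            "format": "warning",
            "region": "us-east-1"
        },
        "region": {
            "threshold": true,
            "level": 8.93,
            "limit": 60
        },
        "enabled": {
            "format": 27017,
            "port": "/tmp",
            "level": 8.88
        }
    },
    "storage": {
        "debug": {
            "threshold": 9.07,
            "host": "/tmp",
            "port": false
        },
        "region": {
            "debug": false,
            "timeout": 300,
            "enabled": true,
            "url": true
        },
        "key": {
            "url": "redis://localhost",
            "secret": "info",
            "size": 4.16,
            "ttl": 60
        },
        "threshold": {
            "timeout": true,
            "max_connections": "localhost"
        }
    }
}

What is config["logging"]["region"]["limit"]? 60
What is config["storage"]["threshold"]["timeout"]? True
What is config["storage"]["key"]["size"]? 4.16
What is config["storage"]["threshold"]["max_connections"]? "localhost"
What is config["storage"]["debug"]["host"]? "/tmp"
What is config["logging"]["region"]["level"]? 8.93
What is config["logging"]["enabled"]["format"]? 27017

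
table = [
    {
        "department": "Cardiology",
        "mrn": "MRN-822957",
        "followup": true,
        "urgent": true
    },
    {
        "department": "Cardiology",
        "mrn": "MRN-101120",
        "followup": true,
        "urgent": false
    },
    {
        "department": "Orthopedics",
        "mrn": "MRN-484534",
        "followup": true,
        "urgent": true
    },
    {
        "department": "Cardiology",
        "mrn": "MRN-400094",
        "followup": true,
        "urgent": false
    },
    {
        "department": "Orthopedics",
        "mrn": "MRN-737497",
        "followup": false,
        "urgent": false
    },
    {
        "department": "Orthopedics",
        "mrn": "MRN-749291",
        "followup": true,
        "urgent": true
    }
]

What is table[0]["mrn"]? "MRN-822957"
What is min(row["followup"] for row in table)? False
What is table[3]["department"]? "Cardiology"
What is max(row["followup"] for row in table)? True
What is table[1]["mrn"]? "MRN-101120"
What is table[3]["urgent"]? False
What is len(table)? 6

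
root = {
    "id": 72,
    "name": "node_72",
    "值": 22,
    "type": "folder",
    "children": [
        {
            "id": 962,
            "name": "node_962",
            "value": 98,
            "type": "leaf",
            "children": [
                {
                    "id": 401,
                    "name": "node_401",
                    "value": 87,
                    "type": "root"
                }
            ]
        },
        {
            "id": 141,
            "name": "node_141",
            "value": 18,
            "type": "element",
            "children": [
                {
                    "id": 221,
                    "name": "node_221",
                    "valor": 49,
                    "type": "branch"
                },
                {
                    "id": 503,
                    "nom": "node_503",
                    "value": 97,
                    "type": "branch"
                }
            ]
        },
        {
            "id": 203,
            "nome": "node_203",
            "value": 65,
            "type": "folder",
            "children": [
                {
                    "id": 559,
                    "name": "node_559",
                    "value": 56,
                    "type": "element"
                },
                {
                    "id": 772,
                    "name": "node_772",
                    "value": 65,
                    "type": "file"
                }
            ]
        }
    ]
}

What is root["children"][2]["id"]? 203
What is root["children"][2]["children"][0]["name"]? "node_559"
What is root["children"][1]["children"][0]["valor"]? 49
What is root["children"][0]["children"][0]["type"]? "root"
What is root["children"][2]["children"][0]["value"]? 56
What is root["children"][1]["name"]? "node_141"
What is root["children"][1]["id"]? 141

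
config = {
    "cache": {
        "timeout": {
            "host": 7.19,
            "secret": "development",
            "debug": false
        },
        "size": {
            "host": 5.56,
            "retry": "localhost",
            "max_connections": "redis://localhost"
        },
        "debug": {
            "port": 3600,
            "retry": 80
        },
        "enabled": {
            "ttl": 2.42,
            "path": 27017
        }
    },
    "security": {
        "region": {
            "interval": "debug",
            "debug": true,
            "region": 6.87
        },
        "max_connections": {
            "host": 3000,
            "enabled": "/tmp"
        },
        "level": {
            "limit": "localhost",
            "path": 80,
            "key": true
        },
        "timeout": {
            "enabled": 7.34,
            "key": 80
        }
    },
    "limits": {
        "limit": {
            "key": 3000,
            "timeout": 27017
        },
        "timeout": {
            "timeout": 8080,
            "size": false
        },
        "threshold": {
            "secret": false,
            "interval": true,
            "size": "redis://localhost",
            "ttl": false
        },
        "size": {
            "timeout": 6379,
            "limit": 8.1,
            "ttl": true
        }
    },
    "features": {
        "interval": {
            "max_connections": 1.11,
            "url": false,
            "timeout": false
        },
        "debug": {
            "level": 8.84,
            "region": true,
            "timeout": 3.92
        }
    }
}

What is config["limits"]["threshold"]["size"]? "redis://localhost"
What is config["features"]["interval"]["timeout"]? False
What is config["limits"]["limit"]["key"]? 3000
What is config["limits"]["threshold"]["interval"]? True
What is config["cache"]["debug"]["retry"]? 80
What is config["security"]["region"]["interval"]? "debug"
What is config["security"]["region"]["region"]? 6.87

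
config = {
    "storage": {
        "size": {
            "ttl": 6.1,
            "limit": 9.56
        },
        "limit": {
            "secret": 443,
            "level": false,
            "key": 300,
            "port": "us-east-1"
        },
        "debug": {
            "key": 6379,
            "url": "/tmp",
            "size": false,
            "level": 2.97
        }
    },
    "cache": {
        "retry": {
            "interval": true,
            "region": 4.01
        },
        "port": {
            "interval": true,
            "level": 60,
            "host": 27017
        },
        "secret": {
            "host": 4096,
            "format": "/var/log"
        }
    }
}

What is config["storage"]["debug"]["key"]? 6379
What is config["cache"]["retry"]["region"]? 4.01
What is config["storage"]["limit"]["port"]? "us-east-1"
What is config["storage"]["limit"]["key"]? 300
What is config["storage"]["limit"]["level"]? False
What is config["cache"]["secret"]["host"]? 4096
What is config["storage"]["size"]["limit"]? 9.56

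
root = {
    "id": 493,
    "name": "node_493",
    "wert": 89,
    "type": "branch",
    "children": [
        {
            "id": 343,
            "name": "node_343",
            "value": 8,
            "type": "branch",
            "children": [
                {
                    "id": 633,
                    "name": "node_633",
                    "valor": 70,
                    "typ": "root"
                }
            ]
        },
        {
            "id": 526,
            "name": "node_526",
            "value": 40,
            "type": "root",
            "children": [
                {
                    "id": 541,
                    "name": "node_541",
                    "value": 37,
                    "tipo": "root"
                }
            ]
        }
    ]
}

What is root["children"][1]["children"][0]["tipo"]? "root"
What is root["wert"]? 89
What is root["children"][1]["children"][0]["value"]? 37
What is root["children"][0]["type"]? "branch"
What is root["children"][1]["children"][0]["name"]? "node_541"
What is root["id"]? 493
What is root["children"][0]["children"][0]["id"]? 633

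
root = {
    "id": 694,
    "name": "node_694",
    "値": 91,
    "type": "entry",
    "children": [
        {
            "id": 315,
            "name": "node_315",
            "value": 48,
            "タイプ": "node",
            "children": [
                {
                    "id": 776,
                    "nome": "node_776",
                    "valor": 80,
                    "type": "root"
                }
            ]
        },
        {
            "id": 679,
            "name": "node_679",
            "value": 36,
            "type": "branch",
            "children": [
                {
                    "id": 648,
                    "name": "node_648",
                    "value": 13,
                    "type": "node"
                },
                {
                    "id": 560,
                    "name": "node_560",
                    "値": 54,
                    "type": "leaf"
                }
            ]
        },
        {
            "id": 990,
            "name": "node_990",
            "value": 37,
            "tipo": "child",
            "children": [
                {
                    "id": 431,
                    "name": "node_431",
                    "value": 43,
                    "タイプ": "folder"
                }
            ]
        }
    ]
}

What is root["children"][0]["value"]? 48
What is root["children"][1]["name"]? "node_679"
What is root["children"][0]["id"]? 315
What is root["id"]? 694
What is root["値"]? 91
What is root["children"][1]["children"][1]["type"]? "leaf"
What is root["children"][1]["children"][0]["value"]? 13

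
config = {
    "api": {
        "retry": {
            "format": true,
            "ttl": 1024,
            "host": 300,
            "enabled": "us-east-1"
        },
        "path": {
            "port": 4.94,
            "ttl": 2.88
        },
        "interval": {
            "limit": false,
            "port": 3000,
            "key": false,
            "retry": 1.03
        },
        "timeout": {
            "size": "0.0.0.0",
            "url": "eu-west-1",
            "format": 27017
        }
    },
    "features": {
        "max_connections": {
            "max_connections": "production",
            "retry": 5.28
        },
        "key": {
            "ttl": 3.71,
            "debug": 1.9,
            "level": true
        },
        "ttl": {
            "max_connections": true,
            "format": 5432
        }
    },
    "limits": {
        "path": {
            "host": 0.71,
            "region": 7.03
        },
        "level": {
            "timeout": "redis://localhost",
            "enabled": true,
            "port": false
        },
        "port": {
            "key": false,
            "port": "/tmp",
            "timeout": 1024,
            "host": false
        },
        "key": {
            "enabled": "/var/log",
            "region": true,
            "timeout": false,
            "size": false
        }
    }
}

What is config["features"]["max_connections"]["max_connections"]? "production"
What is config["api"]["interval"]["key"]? False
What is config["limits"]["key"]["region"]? True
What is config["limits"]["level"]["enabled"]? True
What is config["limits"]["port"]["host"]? False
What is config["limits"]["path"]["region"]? 7.03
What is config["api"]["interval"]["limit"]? False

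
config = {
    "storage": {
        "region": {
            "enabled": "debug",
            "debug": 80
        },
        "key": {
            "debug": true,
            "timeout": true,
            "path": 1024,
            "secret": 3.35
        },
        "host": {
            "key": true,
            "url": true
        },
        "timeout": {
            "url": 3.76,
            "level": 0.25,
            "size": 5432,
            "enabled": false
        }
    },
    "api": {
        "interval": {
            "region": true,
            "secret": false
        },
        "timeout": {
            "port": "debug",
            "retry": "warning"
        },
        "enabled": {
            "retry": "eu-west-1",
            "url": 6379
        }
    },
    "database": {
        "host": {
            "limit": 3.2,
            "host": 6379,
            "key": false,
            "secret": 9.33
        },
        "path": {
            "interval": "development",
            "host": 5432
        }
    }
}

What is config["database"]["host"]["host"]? 6379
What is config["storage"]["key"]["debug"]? True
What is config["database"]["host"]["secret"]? 9.33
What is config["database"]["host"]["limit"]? 3.2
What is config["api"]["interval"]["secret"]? False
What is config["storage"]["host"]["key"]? True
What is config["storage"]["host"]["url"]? True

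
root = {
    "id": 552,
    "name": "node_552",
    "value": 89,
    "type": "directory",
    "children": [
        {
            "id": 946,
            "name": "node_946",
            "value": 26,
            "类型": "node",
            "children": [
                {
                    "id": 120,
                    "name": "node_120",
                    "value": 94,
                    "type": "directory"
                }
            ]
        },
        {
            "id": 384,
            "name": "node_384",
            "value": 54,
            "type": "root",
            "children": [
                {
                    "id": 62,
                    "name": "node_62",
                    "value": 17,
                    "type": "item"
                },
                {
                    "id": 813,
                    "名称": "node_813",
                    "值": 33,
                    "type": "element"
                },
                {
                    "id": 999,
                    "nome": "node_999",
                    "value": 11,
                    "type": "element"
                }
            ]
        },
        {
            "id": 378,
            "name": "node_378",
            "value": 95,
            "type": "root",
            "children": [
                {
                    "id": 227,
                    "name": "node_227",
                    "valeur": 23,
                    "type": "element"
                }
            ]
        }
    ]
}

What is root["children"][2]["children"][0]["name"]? "node_227"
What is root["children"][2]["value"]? 95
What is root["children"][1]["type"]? "root"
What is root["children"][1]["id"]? 384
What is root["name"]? "node_552"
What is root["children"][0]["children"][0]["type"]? "directory"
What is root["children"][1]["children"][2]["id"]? 999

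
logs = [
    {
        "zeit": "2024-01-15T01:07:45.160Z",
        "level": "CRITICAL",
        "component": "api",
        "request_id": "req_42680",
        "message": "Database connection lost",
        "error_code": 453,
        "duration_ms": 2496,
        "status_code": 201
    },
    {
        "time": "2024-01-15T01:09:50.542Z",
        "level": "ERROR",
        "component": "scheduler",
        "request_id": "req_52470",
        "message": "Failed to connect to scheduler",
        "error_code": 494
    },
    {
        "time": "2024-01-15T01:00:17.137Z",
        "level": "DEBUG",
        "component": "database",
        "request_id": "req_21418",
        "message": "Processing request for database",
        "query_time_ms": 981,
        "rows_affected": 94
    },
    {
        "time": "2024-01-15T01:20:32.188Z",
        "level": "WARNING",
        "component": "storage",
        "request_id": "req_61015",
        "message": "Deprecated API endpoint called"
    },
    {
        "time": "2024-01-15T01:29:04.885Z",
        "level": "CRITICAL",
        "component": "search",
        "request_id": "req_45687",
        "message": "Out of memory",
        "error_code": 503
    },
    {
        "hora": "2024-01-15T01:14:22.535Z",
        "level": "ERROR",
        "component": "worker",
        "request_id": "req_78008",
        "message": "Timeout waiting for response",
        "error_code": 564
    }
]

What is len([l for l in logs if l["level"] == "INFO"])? 0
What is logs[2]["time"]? "2024-01-15T01:00:17.137Z"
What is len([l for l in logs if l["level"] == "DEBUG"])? 1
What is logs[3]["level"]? "WARNING"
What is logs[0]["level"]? "CRITICAL"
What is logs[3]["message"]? "Deprecated API endpoint called"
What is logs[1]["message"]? "Failed to connect to scheduler"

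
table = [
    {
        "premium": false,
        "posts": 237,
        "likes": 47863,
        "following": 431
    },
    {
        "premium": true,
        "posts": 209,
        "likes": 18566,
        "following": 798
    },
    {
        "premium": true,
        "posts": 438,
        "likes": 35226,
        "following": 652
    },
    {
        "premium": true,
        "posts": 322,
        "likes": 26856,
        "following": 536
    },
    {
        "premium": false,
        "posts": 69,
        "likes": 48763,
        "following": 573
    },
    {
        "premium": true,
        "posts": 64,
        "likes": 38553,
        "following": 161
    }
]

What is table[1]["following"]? 798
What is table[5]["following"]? 161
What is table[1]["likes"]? 18566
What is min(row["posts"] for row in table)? 64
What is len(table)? 6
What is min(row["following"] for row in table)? 161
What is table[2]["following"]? 652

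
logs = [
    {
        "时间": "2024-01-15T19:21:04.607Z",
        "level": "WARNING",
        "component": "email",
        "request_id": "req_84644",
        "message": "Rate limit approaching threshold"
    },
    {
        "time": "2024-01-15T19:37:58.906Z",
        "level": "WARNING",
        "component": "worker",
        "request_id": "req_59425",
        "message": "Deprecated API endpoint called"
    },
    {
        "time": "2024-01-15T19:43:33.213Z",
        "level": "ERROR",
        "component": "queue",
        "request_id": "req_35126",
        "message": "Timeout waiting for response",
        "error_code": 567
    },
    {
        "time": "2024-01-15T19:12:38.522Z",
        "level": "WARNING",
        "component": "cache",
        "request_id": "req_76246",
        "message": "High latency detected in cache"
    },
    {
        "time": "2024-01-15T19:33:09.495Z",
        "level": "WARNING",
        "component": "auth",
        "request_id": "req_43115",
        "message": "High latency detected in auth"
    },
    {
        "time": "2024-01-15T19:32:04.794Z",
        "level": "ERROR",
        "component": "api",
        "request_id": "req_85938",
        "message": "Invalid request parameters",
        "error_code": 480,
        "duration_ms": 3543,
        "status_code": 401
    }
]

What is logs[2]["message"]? "Timeout waiting for response"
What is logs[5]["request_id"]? "req_85938"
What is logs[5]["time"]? "2024-01-15T19:32:04.794Z"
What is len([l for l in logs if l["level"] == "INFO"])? 0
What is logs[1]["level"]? "WARNING"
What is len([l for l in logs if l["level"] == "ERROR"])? 2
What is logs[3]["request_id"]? "req_76246"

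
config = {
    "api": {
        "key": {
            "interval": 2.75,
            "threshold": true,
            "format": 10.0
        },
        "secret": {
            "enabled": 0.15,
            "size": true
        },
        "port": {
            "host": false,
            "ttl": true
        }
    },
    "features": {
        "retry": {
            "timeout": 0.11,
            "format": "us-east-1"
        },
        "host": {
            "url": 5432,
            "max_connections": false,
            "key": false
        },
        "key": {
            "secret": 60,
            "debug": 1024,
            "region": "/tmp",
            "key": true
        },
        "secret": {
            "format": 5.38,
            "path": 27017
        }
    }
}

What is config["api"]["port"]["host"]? False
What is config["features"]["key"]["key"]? True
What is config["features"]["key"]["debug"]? 1024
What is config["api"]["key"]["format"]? 10.0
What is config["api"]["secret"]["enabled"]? 0.15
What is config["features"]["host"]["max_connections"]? False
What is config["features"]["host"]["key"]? False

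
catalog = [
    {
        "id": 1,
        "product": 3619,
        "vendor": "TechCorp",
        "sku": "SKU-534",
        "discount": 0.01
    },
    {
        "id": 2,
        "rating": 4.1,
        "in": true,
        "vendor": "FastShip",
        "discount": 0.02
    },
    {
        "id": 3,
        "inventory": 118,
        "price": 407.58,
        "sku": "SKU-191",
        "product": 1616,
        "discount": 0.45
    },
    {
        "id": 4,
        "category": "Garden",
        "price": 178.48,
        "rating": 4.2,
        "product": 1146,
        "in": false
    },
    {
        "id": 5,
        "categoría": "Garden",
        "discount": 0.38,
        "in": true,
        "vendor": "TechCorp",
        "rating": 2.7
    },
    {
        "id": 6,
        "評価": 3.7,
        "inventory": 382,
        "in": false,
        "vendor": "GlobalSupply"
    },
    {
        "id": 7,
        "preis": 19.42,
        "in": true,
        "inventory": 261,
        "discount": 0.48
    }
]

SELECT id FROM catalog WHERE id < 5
[1, 2, 3, 4]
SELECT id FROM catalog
[1, 2, 3, 4, 5, 6, 7]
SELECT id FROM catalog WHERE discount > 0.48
[]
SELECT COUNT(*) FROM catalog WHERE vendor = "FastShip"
1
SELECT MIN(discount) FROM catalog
0.01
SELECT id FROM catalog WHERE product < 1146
[]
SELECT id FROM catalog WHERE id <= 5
[1, 2, 3, 4, 5]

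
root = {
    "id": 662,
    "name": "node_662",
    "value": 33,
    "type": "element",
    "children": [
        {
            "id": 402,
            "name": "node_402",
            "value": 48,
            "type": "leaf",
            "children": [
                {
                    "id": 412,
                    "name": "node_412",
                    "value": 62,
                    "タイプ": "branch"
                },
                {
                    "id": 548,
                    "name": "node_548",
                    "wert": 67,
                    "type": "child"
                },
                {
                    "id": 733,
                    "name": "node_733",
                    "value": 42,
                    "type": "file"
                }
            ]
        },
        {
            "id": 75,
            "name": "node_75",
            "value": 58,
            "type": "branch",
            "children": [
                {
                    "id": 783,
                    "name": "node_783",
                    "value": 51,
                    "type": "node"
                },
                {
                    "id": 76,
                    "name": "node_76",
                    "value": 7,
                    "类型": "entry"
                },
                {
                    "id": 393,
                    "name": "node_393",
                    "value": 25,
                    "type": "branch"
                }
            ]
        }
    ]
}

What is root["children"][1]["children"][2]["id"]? 393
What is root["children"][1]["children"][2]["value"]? 25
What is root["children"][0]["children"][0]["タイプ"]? "branch"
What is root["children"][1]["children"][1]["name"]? "node_76"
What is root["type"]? "element"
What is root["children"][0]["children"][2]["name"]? "node_733"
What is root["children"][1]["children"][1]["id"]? 76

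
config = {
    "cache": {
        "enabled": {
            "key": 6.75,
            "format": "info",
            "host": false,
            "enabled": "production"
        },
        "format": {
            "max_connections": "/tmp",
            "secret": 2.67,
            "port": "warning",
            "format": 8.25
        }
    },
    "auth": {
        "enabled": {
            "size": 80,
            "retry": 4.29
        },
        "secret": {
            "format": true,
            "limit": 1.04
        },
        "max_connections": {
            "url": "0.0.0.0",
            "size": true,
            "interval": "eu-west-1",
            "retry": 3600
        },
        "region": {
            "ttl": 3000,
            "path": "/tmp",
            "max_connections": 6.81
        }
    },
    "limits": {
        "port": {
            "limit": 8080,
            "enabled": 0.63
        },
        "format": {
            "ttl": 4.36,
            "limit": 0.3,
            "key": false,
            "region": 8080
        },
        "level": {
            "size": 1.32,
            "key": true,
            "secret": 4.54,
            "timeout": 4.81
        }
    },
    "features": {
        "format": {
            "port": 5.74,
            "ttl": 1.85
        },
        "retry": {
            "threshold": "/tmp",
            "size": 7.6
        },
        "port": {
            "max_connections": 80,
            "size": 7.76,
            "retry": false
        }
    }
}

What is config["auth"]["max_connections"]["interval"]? "eu-west-1"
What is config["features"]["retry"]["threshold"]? "/tmp"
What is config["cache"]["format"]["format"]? 8.25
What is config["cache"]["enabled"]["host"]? False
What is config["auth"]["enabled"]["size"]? 80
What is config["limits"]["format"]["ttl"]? 4.36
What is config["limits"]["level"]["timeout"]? 4.81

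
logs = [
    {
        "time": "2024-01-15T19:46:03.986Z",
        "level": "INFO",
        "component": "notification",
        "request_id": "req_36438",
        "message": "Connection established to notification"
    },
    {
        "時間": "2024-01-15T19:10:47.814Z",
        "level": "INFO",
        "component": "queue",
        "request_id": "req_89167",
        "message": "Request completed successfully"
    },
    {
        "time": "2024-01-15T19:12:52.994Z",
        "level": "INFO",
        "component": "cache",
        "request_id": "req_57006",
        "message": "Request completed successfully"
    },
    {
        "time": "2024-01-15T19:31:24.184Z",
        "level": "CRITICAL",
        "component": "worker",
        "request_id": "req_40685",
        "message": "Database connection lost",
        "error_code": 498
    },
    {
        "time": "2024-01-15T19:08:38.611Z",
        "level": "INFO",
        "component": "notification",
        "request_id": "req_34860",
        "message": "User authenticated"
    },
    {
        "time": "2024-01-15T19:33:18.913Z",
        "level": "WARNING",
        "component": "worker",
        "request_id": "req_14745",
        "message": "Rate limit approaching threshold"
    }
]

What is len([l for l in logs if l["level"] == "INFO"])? 4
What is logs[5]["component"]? "worker"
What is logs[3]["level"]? "CRITICAL"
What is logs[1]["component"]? "queue"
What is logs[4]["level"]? "INFO"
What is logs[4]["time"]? "2024-01-15T19:08:38.611Z"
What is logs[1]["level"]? "INFO"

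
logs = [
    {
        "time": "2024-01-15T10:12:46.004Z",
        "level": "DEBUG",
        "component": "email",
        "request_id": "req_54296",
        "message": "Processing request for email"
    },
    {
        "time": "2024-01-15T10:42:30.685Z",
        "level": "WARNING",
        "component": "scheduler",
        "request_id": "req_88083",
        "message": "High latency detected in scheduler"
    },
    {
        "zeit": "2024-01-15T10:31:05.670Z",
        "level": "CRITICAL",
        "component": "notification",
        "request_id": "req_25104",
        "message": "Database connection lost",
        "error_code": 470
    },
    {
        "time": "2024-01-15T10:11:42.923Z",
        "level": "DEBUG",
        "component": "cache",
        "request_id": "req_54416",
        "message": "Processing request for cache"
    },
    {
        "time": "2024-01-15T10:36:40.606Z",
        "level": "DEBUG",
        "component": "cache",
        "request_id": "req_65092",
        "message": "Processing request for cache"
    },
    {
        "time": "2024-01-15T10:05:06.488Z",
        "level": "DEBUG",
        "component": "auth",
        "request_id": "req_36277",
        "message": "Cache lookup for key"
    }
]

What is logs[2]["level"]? "CRITICAL"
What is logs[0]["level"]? "DEBUG"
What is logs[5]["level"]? "DEBUG"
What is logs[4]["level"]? "DEBUG"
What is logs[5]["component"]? "auth"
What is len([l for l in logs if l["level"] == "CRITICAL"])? 1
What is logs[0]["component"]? "email"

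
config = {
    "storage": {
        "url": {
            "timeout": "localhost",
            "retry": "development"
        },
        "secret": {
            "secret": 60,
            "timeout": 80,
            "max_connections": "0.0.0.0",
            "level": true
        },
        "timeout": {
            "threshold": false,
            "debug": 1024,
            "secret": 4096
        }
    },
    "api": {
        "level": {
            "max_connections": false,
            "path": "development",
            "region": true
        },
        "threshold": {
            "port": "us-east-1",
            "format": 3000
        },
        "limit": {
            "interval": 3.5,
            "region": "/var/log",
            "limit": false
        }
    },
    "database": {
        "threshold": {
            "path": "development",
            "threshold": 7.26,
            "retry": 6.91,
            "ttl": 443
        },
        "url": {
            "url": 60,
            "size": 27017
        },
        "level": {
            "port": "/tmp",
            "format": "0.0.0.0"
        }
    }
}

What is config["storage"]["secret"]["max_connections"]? "0.0.0.0"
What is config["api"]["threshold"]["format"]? 3000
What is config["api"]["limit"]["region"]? "/var/log"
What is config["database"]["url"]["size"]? 27017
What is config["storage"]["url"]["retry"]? "development"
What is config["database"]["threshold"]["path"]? "development"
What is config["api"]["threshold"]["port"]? "us-east-1"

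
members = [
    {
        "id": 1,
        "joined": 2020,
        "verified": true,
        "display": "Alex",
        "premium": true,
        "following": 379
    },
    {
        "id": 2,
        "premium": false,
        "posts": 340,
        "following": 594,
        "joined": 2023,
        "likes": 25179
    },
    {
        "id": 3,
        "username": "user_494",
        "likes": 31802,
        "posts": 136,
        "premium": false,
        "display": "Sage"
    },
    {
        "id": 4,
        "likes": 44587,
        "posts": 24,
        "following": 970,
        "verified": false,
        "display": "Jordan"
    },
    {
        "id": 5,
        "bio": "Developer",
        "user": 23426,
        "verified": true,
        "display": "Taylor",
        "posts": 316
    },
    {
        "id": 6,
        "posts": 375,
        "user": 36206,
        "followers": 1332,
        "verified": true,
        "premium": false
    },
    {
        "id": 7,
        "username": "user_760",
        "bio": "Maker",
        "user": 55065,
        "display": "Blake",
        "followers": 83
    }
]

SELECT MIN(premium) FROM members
False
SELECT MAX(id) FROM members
7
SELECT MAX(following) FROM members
970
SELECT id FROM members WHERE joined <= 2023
[1, 2]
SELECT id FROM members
[1, 2, 3, 4, 5, 6, 7]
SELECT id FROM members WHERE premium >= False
[1, 2, 3, 6]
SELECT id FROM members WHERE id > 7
[]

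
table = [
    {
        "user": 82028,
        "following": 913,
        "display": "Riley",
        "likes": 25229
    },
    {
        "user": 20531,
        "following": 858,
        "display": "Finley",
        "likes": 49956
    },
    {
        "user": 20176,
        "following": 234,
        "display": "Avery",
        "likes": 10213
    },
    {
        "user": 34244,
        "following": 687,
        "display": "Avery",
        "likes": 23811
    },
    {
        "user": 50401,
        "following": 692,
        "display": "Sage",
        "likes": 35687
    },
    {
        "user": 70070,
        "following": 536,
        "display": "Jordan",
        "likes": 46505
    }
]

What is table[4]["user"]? 50401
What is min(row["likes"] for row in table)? 10213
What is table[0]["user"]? 82028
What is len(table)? 6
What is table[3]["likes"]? 23811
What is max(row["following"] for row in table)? 913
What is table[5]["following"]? 536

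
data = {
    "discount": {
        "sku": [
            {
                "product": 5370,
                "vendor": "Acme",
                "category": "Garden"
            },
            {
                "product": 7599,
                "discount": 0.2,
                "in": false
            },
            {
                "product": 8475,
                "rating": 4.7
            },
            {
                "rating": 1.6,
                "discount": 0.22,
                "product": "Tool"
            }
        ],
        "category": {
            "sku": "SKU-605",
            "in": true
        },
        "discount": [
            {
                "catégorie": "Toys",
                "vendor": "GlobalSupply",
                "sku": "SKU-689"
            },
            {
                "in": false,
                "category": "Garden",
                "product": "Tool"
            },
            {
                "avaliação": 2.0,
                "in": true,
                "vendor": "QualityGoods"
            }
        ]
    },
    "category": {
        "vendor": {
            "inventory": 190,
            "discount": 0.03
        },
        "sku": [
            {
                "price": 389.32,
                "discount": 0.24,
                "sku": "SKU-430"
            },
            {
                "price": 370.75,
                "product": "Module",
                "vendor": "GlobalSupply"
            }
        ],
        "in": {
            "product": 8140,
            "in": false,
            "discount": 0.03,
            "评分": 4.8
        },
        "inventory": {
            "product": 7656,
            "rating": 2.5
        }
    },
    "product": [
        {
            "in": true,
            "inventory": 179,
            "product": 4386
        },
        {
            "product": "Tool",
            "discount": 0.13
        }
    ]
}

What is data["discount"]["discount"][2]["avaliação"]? 2.0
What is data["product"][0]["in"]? True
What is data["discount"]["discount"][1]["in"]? False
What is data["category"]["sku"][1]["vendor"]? "GlobalSupply"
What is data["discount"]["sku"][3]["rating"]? 1.6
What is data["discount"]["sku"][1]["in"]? False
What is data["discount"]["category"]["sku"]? "SKU-605"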